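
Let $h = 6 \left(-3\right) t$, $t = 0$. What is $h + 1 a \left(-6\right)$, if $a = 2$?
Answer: $-12$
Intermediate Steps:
$h = 0$ ($h = 6 \left(-3\right) 0 = \left(-18\right) 0 = 0$)
$h + 1 a \left(-6\right) = 0 + 1 \cdot 2 \left(-6\right) = 0 + 2 \left(-6\right) = 0 - 12 = -12$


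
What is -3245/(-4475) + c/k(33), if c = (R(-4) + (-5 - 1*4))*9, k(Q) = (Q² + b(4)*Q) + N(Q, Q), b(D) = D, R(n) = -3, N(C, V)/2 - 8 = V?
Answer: 748987/1166185 ≈ 0.64225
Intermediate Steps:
N(C, V) = 16 + 2*V
k(Q) = 16 + Q² + 6*Q (k(Q) = (Q² + 4*Q) + (16 + 2*Q) = 16 + Q² + 6*Q)
c = -108 (c = (-3 + (-5 - 1*4))*9 = (-3 + (-5 - 4))*9 = (-3 - 9)*9 = -12*9 = -108)
-3245/(-4475) + c/k(33) = -3245/(-4475) - 108/(16 + 33² + 6*33) = -3245*(-1/4475) - 108/(16 + 1089 + 198) = 649/895 - 108/1303 = 748987/1166185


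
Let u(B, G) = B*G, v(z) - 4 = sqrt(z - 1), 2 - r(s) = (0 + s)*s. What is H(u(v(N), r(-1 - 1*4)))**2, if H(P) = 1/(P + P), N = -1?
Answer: 1/(2116*(4 + I*sqrt(2))**2) ≈ 2.0421e-5 - 1.6502e-5*I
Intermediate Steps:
r(s) = 2 - s**2 (r(s) = 2 - (0 + s)*s = 2 - s*s = 2 - s**2)
v(z) = 4 + sqrt(-1 + z) (v(z) = 4 + sqrt(z - 1) = 4 + sqrt(-1 + z))
H(P) = 1/(2*P)
H(u(v(N), r(-1 - 1*4)))**2 = (1/(2*(((4 + sqrt(-1 - 1))*(2 - (-1 - 1*4)**2)))))**2 = (1/(2*(((4 + sqrt(-2))*(2 - (-1 - 4)**2)))))**2 = (1/(2*(((4 + I*sqrt(2))*(2 - 1*(-5)**2)))))**2 = (1/(2*(((4 + I*sqrt(2))*(2 - 1*25)))))**2 = (1/(2*(((4 + I*sqrt(2))*(2 - 25)))))**2 = (1/(2*(((4 + I*sqrt(2))*(-23)))))**2 = (1/(2*(-92 - 23*I*sqrt(2))))**2 = 1/(4*(-92 - 23*I*sqrt(2))**2)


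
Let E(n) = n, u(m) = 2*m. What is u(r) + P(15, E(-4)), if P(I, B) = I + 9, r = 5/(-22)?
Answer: 259/11 ≈ 23.545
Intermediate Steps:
r = -5/22 (r = 5*(-1/22) = -5/22 ≈ -0.22727)
P(I, B) = 9 + I
u(r) + P(15, E(-4)) = 2*(-5/22) + (9 + 15) = -5/11 + 24 = 259/11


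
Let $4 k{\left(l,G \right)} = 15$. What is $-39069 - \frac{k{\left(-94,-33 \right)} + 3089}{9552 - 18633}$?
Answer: $- \frac{1419129985}{36324} \approx -39069.0$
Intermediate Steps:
$k{\left(l,G \right)} = \frac{15}{4}$ ($k{\left(l,G \right)} = \frac{1}{4} \cdot 15 = \frac{15}{4}$)
$-39069 - \frac{k{\left(-94,-33 \right)} + 3089}{9552 - 18633} = -39069 - \frac{\frac{15}{4} + 3089}{9552 - 18633} = -39069 - \frac{12371}{4 \left(-9081\right)} = -39069 - \frac{12371}{4} \left(- \frac{1}{9081}\right) = -39069 - - \frac{12371}{36324} = -39069 + \frac{12371}{36324} = - \frac{1419129985}{36324}$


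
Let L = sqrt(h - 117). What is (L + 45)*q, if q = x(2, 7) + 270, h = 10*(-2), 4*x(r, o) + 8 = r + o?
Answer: 48645/4 + 1081*I*sqrt(137)/4 ≈ 12161.0 + 3163.2*I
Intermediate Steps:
x(r, o) = -2 + o/4 + r/4 (x(r, o) = -2 + (r + o)/4 = -2 + (o + r)/4 = -2 + (o/4 + r/4) = -2 + o/4 + r/4)
h = -20
L = I*sqrt(137) (L = sqrt(-20 - 117) = sqrt(-137) = I*sqrt(137) ≈ 11.705*I)
q = 1081/4 (q = (-2 + (1/4)*7 + (1/4)*2) + 270 = (-2 + 7/4 + 1/2) + 270 = 1/4 + 270 = 1081/4 ≈ 270.25)
(L + 45)*q = (I*sqrt(137) + 45)*(1081/4) = (45 + I*sqrt(137))*(1081/4) = 48645/4 + 1081*I*sqrt(137)/4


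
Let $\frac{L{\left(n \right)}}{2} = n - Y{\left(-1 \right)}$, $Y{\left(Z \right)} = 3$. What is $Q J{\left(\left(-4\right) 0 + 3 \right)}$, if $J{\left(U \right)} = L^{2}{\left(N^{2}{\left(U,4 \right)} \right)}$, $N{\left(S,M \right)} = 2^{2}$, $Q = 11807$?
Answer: $7981532$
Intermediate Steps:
$N{\left(S,M \right)} = 4$
$L{\left(n \right)} = -6 + 2 n$ ($L{\left(n \right)} = 2 \left(n - 3\right) = 2 \left(-3 + n\right) = -6 + 2 n$)
$J{\left(U \right)} = 676$ ($J{\left(U \right)} = \left(-6 + 2 \cdot 4^{2}\right)^{2} = \left(-6 + 2 \cdot 16\right)^{2} = \left(-6 + 32\right)^{2} = 26^{2} = 676$)
$Q J{\left(\left(-4\right) 0 + 3 \right)} = 11807 \cdot 676 = 7981532$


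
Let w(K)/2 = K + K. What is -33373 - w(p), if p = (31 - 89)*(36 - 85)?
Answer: -44741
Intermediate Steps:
p = 2842 (p = -58*(-49) = 2842)
w(K) = 4*K (w(K) = 2*(K + K) = 2*(2*K) = 4*K)
-33373 - w(p) = -33373 - 4*2842 = -33373 - 1*11368 = -33373 - 11368 = -44741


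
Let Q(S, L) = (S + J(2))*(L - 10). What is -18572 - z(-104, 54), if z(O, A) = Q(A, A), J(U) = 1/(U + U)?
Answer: -20959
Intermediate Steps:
J(U) = 1/(2*U)
Q(S, L) = (-10 + L)*(¼ + S) (Q(S, L) = (S + (½)/2)*(L - 10) = (S + (½)*(½))*(-10 + L) = (S + ¼)*(-10 + L) = (¼ + S)*(-10 + L) = (-10 + L)*(¼ + S))
z(O, A) = -5/2 + A² - 39*A/4 (z(O, A) = -5/2 - 10*A + A/4 + A*A = -5/2 - 10*A + A/4 + A² = -5/2 + A² - 39*A/4)
-18572 - z(-104, 54) = -18572 - (-5/2 + 54² - 39/4*54) = -18572 - (-5/2 + 2916 - 1053/2) = -18572 - 1*2387 = -18572 - 2387 = -20959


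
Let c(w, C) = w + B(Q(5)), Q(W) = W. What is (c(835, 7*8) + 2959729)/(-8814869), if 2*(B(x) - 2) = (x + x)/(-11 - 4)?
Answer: -8881697/26444607 ≈ -0.33586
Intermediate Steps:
B(x) = 2 - x/15 (B(x) = 2 + ((x + x)/(-11 - 4))/2 = 2 + ((2*x)/(-15))/2 = 2 + ((2*x)*(-1/15))/2 = 2 + (-2*x/15)/2 = 2 - x/15)
c(w, C) = 5/3 + w (c(w, C) = w + (2 - 1/15*5) = w + (2 - ⅓) = w + 5/3 = 5/3 + w)
(c(835, 7*8) + 2959729)/(-8814869) = ((5/3 + 835) + 2959729)/(-8814869) = (2510/3 + 2959729)*(-1/8814869) = (8881697/3)*(-1/8814869) = -8881697/26444607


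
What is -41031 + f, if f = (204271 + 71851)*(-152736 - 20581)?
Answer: -47856677705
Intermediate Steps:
f = -47856636674 (f = 276122*(-173317) = -47856636674)
-41031 + f = -41031 - 47856636674 = -47856677705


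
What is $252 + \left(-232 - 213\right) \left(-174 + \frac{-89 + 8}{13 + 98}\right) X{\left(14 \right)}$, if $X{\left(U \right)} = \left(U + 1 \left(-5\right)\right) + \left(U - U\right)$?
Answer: $\frac{25901649}{37} \approx 7.0005 \cdot 10^{5}$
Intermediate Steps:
$X{\left(U \right)} = -5 + U$ ($X{\left(U \right)} = \left(U - 5\right) + 0 = \left(-5 + U\right) + 0 = -5 + U$)
$252 + \left(-232 - 213\right) \left(-174 + \frac{-89 + 8}{13 + 98}\right) X{\left(14 \right)} = 252 + \left(-232 - 213\right) \left(-174 + \frac{-89 + 8}{13 + 98}\right) \left(-5 + 14\right) = 252 + - 445 \left(-174 - \frac{81}{111}\right) 9 = 252 + - 445 \left(-174 - \frac{27}{37}\right) 9 = 252 + \left(-445\right) \left(- \frac{6465}{37}\right) 9 = 252 + \frac{2876925}{37} \cdot 9 = 252 + \frac{25892325}{37} = \frac{25901649}{37}$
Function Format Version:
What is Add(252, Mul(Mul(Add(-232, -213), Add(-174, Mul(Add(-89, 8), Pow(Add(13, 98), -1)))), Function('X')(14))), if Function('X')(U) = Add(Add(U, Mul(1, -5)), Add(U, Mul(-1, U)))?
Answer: Rational(25901649, 37) ≈ 7.0005e+5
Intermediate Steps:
Function('X')(U) = Add(-5, U) (Function('X')(U) = Add(Add(U, -5), 0) = Add(Add(-5, U), 0) = Add(-5, U))
Add(252, Mul(Mul(Add(-232, -213), Add(-174, Mul(Add(-89, 8), Pow(Add(13, 98), -1)))), Function('X')(14))) = Add(252, Mul(Mul(Add(-232, -213), Add(-174, Mul(Add(-89, 8), Pow(Add(13, 98), -1)))), Add(-5, 14))) = Add(252, Mul(Mul(-445, Add(-174, Mul(-81, Pow(111, -1)))), 9)) = Add(252, Mul(Mul(-445, Add(-174, Mul(-81, Rational(1, 111)))), 9)) = Add(252, Mul(Mul(-445, Add(-174, Rational(-27, 37))), 9)) = Add(252, Mul(Mul(-445, Rational(-6465, 37)), 9)) = Add(252, Mul(Rational(2876925, 37), 9)) = Add(252, Rational(25892325, 37)) = Rational(25901649, 37)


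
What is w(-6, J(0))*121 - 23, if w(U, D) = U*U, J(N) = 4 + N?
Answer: 4333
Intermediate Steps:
w(U, D) = U²
w(-6, J(0))*121 - 23 = (-6)²*121 - 23 = 36*121 - 23 = 4356 - 23 = 4333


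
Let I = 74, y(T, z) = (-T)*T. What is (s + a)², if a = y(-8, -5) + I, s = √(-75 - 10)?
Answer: (10 + I*√85)² ≈ 15.0 + 184.39*I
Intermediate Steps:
y(T, z) = -T²
s = I*√85 (s = √(-85) = I*√85 ≈ 9.2195*I)
a = 10 (a = -1*(-8)² + 74 = -1*64 + 74 = -64 + 74 = 10)
(s + a)² = (I*√85 + 10)² = (10 + I*√85)²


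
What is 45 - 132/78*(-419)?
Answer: 9803/13 ≈ 754.08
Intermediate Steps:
45 - 132/78*(-419) = 45 - 132*1/78*(-419) = 45 - 22/13*(-419) = 45 + 9218/13 = 9803/13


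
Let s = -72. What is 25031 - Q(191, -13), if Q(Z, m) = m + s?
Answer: 25116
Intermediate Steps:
Q(Z, m) = -72 + m (Q(Z, m) = m - 72 = -72 + m)
25031 - Q(191, -13) = 25031 - (-72 - 13) = 25031 - 1*(-85) = 25031 + 85 = 25116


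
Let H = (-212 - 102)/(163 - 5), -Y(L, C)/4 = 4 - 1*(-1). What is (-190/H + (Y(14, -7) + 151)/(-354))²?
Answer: 28015563178729/3088914084 ≈ 9069.7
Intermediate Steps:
Y(L, C) = -20 (Y(L, C) = -4*(4 - 1*(-1)) = -4*(4 + 1) = -4*5 = -20)
H = -157/79 (H = -314/158 = -314*1/158 = -157/79 ≈ -1.9873)
(-190/H + (Y(14, -7) + 151)/(-354))² = (-190/(-157/79) + (-20 + 151)/(-354))² = (-190*(-79/157) + 131*(-1/354))² = (15010/157 - 131/354)² = (5292973/55578)² = 28015563178729/3088914084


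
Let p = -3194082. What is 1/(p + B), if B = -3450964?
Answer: -1/6645046 ≈ -1.5049e-7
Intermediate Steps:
1/(p + B) = 1/(-3194082 - 3450964) = 1/(-6645046) = -1/6645046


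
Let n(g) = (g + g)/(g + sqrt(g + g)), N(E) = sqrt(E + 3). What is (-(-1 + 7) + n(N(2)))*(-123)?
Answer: 246*(2*sqrt(5) + 3*sqrt(2)*5**(1/4))/(sqrt(5) + sqrt(2)*5**(1/4)) ≈ 611.57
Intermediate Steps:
N(E) = sqrt(3 + E)
n(g) = 2*g/(g + sqrt(2)*sqrt(g)) (n(g) = (2*g)/(g + sqrt(2*g)) = (2*g)/(g + sqrt(2)*sqrt(g)) = 2*g/(g + sqrt(2)*sqrt(g)))
(-(-1 + 7) + n(N(2)))*(-123) = (-(-1 + 7) + 2*sqrt(3 + 2)/(sqrt(3 + 2) + sqrt(2)*sqrt(sqrt(3 + 2))))*(-123) = (-1*6 + 2*sqrt(5)/(sqrt(5) + sqrt(2)*sqrt(sqrt(5))))*(-123) = (-6 + 2*sqrt(5)/(sqrt(5) + sqrt(2)*5**(1/4)))*(-123) = 738 - 246*sqrt(5)/(sqrt(5) + sqrt(2)*5**(1/4))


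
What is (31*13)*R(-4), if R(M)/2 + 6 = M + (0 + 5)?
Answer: -4030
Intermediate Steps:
R(M) = -2 + 2*M (R(M) = -12 + 2*(M + (0 + 5)) = -12 + 2*(M + 5) = -12 + 2*(5 + M) = -12 + (10 + 2*M) = -2 + 2*M)
(31*13)*R(-4) = (31*13)*(-2 + 2*(-4)) = 403*(-2 - 8) = 403*(-10) = -4030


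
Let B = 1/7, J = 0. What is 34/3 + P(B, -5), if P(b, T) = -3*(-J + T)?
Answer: 79/3 ≈ 26.333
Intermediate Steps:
B = ⅐ ≈ 0.14286
P(b, T) = -3*T (P(b, T) = -3*(-1*0 + T) = -3*(0 + T) = -3*T)
34/3 + P(B, -5) = 34/3 - 3*(-5) = 34*(⅓) + 15 = 34/3 + 15 = 79/3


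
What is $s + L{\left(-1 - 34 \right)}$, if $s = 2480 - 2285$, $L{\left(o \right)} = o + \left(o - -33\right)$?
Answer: $158$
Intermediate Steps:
$L{\left(o \right)} = 33 + 2 o$ ($L{\left(o \right)} = o + \left(o + 33\right) = o + \left(33 + o\right) = 33 + 2 o$)
$s = 195$ ($s = 2480 - 2285 = 195$)
$s + L{\left(-1 - 34 \right)} = 195 + \left(33 + 2 \left(-1 - 34\right)\right) = 195 + \left(33 + 2 \left(-35\right)\right) = 195 + \left(33 - 70\right) = 195 - 37 = 158$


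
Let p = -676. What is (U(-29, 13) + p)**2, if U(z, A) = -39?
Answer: 511225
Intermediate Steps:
(U(-29, 13) + p)**2 = (-39 - 676)**2 = (-715)**2 = 511225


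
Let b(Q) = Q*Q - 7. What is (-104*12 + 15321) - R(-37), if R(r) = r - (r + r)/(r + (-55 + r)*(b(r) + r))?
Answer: 1720531144/121937 ≈ 14110.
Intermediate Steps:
b(Q) = -7 + Q² (b(Q) = Q² - 7 = -7 + Q²)
R(r) = r - 2*r/(r + (-55 + r)*(-7 + r + r²)) (R(r) = r - (r + r)/(r + (-55 + r)*((-7 + r²) + r)) = r - 2*r/(r + (-55 + r)*(-7 + r + r²)))
(-104*12 + 15321) - R(-37) = (-104*12 + 15321) - (-37)*(383 + (-37)³ - 61*(-37) - 54*(-37)²)/(385 + (-37)³ - 61*(-37) - 54*(-37)²) = (-1248 + 15321) - (-37)*(383 - 50653 + 2257 - 54*1369)/(385 - 50653 + 2257 - 54*1369) = 14073 - (-37)*(383 - 50653 + 2257 - 73926)/(385 - 50653 + 2257 - 73926) = 14073 - (-37)*(-121939)/(-121937) = 14073 - (-37)*(-1)*(-121939)/121937 = 14073 - 1*(-4511743/121937) = 14073 + 4511743/121937 = 1720531144/121937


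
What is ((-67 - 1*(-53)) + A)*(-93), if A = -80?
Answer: 8742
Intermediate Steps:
((-67 - 1*(-53)) + A)*(-93) = ((-67 - 1*(-53)) - 80)*(-93) = ((-67 + 53) - 80)*(-93) = (-14 - 80)*(-93) = -94*(-93) = 8742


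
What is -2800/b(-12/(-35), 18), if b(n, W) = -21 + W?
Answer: 2800/3 ≈ 933.33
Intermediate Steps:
-2800/b(-12/(-35), 18) = -2800/(-21 + 18) = -2800/(-3) = -2800*(-1)/3 = -25*(-112/3) = 2800/3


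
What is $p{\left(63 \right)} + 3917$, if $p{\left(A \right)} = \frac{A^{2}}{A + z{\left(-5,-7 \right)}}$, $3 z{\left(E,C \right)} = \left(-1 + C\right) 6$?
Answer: $\frac{188068}{47} \approx 4001.4$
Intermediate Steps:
$z{\left(E,C \right)} = -2 + 2 C$ ($z{\left(E,C \right)} = \frac{\left(-1 + C\right) 6}{3} = \frac{-6 + 6 C}{3} = -2 + 2 C$)
$p{\left(A \right)} = \frac{A^{2}}{-16 + A}$ ($p{\left(A \right)} = \frac{A^{2}}{A + \left(-2 + 2 \left(-7\right)\right)} = \frac{A^{2}}{A - 16} = \frac{A^{2}}{-16 + A}$)
$p{\left(63 \right)} + 3917 = \frac{63^{2}}{-16 + 63} + 3917 = \frac{3969}{47} + 3917 = \frac{188068}{47}$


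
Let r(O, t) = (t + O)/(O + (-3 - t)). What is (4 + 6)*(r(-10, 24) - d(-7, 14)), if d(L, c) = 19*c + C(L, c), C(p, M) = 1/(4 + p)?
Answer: -295310/111 ≈ -2660.4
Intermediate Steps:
r(O, t) = (O + t)/(-3 + O - t)
d(L, c) = 1/(4 + L) + 19*c (d(L, c) = 19*c + 1/(4 + L) = 1/(4 + L) + 19*c)
(4 + 6)*(r(-10, 24) - d(-7, 14)) = (4 + 6)*((-1*(-10) - 1*24)/(3 + 24 - 1*(-10)) - (1 + 19*14*(4 - 7))/(4 - 7)) = 10*((10 - 24)/(3 + 24 + 10) - (1 + 19*14*(-3))/(-3)) = 10*(-14/37 - (-1)*(1 - 798)/3) = 10*((1/37)*(-14) - (-1)*(-797)/3) = 10*(-14/37 - 1*797/3) = 10*(-14/37 - 797/3) = 10*(-29531/111) = -295310/111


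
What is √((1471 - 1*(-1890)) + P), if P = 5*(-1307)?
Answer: 23*I*√6 ≈ 56.338*I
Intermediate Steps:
P = -6535
√((1471 - 1*(-1890)) + P) = √((1471 - 1*(-1890)) - 6535) = √((1471 + 1890) - 6535) = √(3361 - 6535) = √(-3174) = 23*I*√6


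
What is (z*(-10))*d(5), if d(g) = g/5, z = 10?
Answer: -100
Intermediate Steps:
d(g) = g/5 (d(g) = g*(⅕) = g/5)
(z*(-10))*d(5) = (10*(-10))*((⅕)*5) = -100*1 = -100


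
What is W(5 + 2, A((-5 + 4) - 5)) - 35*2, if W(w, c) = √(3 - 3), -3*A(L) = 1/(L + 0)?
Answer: -70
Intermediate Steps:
A(L) = -1/(3*L) (A(L) = -1/(3*(L + 0)) = -1/(3*L))
W(w, c) = 0 (W(w, c) = √0 = 0)
W(5 + 2, A((-5 + 4) - 5)) - 35*2 = 0 - 35*2 = 0 - 70 = -70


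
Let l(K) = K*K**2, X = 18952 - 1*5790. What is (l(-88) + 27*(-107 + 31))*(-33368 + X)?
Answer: 13811285944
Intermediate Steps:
X = 13162 (X = 18952 - 5790 = 13162)
l(K) = K**3
(l(-88) + 27*(-107 + 31))*(-33368 + X) = ((-88)**3 + 27*(-107 + 31))*(-33368 + 13162) = (-681472 + 27*(-76))*(-20206) = (-681472 - 2052)*(-20206) = -683524*(-20206) = 13811285944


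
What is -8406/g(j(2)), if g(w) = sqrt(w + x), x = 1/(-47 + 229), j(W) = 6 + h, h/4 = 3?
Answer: -8406*sqrt(596414)/3277 ≈ -1981.0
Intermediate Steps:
h = 12 (h = 4*3 = 12)
j(W) = 18 (j(W) = 6 + 12 = 18)
x = 1/182 ≈ 0.0054945
g(w) = sqrt(1/182 + w) (g(w) = sqrt(w + 1/182) = sqrt(1/182 + w))
-8406/g(j(2)) = -8406*182/sqrt(182 + 33124*18) = -8406*182/sqrt(182 + 596232) = -8406*sqrt(596414)/3277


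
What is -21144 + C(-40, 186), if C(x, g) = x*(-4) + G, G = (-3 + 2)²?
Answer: -20983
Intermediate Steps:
G = 1 (G = (-1)² = 1)
C(x, g) = 1 - 4*x (C(x, g) = x*(-4) + 1 = -4*x + 1 = 1 - 4*x)
-21144 + C(-40, 186) = -21144 + (1 - 4*(-40)) = -21144 + (1 + 160) = -21144 + 161 = -20983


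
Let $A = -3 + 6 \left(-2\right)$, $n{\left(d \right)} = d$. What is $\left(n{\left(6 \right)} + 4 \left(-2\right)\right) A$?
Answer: $30$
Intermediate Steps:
$A = -15$ ($A = -3 - 12 = -15$)
$\left(n{\left(6 \right)} + 4 \left(-2\right)\right) A = \left(6 + 4 \left(-2\right)\right) \left(-15\right) = \left(6 - 8\right) \left(-15\right) = \left(-2\right) \left(-15\right) = 30$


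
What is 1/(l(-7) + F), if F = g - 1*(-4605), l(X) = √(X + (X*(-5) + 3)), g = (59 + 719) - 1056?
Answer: 4327/18722898 - √31/18722898 ≈ 0.00023081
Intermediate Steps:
g = -278 (g = 778 - 1056 = -278)
l(X) = √(3 - 4*X) (l(X) = √(X + (-5*X + 3)) = √(X + (3 - 5*X)) = √(3 - 4*X))
F = 4327 (F = -278 - 1*(-4605) = -278 + 4605 = 4327)
1/(l(-7) + F) = 1/(√(3 - 4*(-7)) + 4327) = 1/(√(3 + 28) + 4327) = 1/(√31 + 4327) = 1/(4327 + √31)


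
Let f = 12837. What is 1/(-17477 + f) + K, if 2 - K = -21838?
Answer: 101337599/4640 ≈ 21840.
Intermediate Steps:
K = 21840 (K = 2 - 1*(-21838) = 2 + 21838 = 21840)
1/(-17477 + f) + K = 1/(-17477 + 12837) + 21840 = 1/(-4640) + 21840 = -1/4640 + 21840 = 101337599/4640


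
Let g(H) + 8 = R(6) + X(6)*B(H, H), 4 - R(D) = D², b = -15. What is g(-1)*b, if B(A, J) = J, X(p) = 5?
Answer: 675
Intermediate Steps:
R(D) = 4 - D²
g(H) = -40 + 5*H (g(H) = -8 + ((4 - 1*6²) + 5*H) = -8 + ((4 - 1*36) + 5*H) = -8 + ((4 - 36) + 5*H) = -8 + (-32 + 5*H) = -40 + 5*H)
g(-1)*b = (-40 + 5*(-1))*(-15) = (-40 - 5)*(-15) = -45*(-15) = 675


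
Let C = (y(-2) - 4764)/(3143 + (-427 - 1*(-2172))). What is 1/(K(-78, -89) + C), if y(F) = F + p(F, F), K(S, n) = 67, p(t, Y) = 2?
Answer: 1222/80683 ≈ 0.015146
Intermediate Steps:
y(F) = 2 + F (y(F) = F + 2 = 2 + F)
C = -1191/1222 (C = ((2 - 2) - 4764)/(3143 + (-427 - 1*(-2172))) = (0 - 4764)/(3143 + (-427 + 2172)) = -4764/(3143 + 1745) = -4764/4888 = -4764*1/4888 = -1191/1222 ≈ -0.97463)
1/(K(-78, -89) + C) = 1/(67 - 1191/1222) = 1/(80683/1222) = 1222/80683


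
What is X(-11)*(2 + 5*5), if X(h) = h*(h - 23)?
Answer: 10098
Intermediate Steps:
X(h) = h*(-23 + h)
X(-11)*(2 + 5*5) = (-11*(-23 - 11))*(2 + 5*5) = (-11*(-34))*(2 + 25) = 374*27 = 10098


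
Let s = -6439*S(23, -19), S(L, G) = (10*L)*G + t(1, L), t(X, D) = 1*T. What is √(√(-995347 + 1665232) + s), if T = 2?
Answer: √(28125552 + √669885) ≈ 5303.4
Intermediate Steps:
t(X, D) = 2 (t(X, D) = 1*2 = 2)
S(L, G) = 2 + 10*G*L (S(L, G) = (10*L)*G + 2 = 10*G*L + 2 = 2 + 10*G*L)
s = 28125552 (s = -6439*(2 + 10*(-19)*23) = -6439*(2 - 4370) = -6439*(-4368) = 28125552)
√(√(-995347 + 1665232) + s) = √(√(-995347 + 1665232) + 28125552) = √(√669885 + 28125552) = √(28125552 + √669885)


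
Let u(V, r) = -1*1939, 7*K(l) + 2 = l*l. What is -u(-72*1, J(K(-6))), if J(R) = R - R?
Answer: 1939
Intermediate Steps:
K(l) = -2/7 + l²/7 (K(l) = -2/7 + (l*l)/7 = -2/7 + l²/7)
J(R) = 0
u(V, r) = -1939
-u(-72*1, J(K(-6))) = -1*(-1939) = 1939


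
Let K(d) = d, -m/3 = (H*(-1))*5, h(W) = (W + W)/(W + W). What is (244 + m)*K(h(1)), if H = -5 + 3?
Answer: 214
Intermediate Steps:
H = -2
h(W) = 1 (h(W) = (2*W)/((2*W)) = (2*W)*(1/(2*W)) = 1)
m = -30 (m = -3*(-2*(-1))*5 = -6*5 = -3*10 = -30)
(244 + m)*K(h(1)) = (244 - 30)*1 = 214*1 = 214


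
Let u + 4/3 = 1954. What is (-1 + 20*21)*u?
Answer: 2454502/3 ≈ 8.1817e+5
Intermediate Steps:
u = 5858/3 (u = -4/3 + 1954 = 5858/3 ≈ 1952.7)
(-1 + 20*21)*u = (-1 + 20*21)*(5858/3) = (-1 + 420)*(5858/3) = 419*(5858/3) = 2454502/3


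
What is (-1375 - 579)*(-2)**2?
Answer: -7816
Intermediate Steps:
(-1375 - 579)*(-2)**2 = -1954*4 = -7816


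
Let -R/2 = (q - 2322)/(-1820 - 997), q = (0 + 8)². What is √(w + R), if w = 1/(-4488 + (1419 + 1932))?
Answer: I*√203149093381/355881 ≈ 1.2665*I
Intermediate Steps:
q = 64 (q = 8² = 64)
w = -1/1137 (w = 1/(-4488 + 3351) = 1/(-1137) = -1/1137 ≈ -0.00087951)
R = -4516/2817 (R = -2*(64 - 2322)/(-1820 - 997) = -(-4516)/(-2817) = -(-4516)*(-1)/2817 = -2*2258/2817 = -4516/2817 ≈ -1.6031)
√(w + R) = √(-1/1137 - 4516/2817) = √(-1712503/1067643) = I*√203149093381/355881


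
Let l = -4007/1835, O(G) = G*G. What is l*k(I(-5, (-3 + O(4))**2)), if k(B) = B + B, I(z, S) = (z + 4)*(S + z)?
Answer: 1314296/1835 ≈ 716.24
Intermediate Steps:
O(G) = G**2
I(z, S) = (4 + z)*(S + z)
l = -4007/1835 (l = -4007*1/1835 = -4007/1835 ≈ -2.1837)
k(B) = 2*B
l*k(I(-5, (-3 + O(4))**2)) = -8014*((-5)**2 + 4*(-3 + 4**2)**2 + 4*(-5) + (-3 + 4**2)**2*(-5))/1835 = -8014*(25 + 4*(-3 + 16)**2 - 20 + (-3 + 16)**2*(-5))/1835 = -8014*(25 + 4*13**2 - 20 + 13**2*(-5))/1835 = -8014*(25 + 4*169 - 20 + 169*(-5))/1835 = -8014*(25 + 676 - 20 - 845)/1835 = -8014*(-164)/1835 = -4007/1835*(-328) = 1314296/1835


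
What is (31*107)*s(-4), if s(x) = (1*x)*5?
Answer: -66340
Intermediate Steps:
s(x) = 5*x (s(x) = x*5 = 5*x)
(31*107)*s(-4) = (31*107)*(5*(-4)) = 3317*(-20) = -66340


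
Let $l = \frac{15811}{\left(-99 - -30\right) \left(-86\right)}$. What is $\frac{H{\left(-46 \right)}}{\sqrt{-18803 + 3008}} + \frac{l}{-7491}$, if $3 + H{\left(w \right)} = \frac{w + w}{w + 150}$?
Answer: $- \frac{15811}{44451594} + \frac{101 i \sqrt{195}}{45630} \approx -0.00035569 + 0.030909 i$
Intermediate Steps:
$H{\left(w \right)} = -3 + \frac{2 w}{150 + w}$ ($H{\left(w \right)} = -3 + \frac{w + w}{w + 150} = -3 + \frac{2 w}{150 + w}$)
$l = \frac{15811}{5934}$ ($l = \frac{15811}{\left(-99 + 30\right) \left(-86\right)} = \frac{15811}{\left(-69\right) \left(-86\right)} = \frac{15811}{5934} \approx 2.6645$)
$\frac{H{\left(-46 \right)}}{\sqrt{-18803 + 3008}} + \frac{l}{-7491} = \frac{\frac{1}{150 - 46} \left(-450 - -46\right)}{\sqrt{-18803 + 3008}} + \frac{15811}{5934 \left(-7491\right)} = \frac{\frac{1}{104} \left(-450 + 46\right)}{\sqrt{-15795}} + \frac{15811}{5934} \left(- \frac{1}{7491}\right) = \frac{\frac{1}{104} \left(-404\right)}{9 i \sqrt{195}} - \frac{15811}{44451594} = - \frac{101 \left(- \frac{i \sqrt{195}}{1755}\right)}{26} - \frac{15811}{44451594} = \frac{101 i \sqrt{195}}{45630} - \frac{15811}{44451594} = - \frac{15811}{44451594} + \frac{101 i \sqrt{195}}{45630}$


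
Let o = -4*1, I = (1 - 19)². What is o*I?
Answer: -1296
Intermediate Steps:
I = 324 (I = (-18)² = 324)
o = -4
o*I = -4*324 = -1296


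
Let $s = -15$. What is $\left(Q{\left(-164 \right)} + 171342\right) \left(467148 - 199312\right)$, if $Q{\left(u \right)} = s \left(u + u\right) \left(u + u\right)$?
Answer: $-386331467448$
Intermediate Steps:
$Q{\left(u \right)} = - 60 u^{2}$ ($Q{\left(u \right)} = - 15 \left(u + u\right) \left(u + u\right) = - 15 \cdot 2 u 2 u = - 15 \cdot 4 u^{2} = - 60 u^{2}$)
$\left(Q{\left(-164 \right)} + 171342\right) \left(467148 - 199312\right) = \left(- 60 \left(-164\right)^{2} + 171342\right) \left(467148 - 199312\right) = \left(\left(-60\right) 26896 + 171342\right) 267836 = \left(-1613760 + 171342\right) 267836 = \left(-1442418\right) 267836 = -386331467448$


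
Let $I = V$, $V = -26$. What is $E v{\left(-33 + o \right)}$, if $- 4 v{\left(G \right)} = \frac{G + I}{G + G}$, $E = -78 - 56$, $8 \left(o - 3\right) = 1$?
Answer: $\frac{29949}{956} \approx 31.327$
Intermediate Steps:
$o = \frac{25}{8}$ ($o = 3 + \frac{1}{8} \cdot 1 = 3 + \frac{1}{8} = \frac{25}{8} \approx 3.125$)
$I = -26$
$E = -134$
$v{\left(G \right)} = - \frac{-26 + G}{8 G}$ ($v{\left(G \right)} = - \frac{\left(G - 26\right) \frac{1}{G + G}}{4} = - \frac{\left(-26 + G\right) \frac{1}{2 G}}{4} = - \frac{\frac{1}{2} \frac{1}{G} \left(-26 + G\right)}{4} = - \frac{-26 + G}{8 G}$)
$E v{\left(-33 + o \right)} = - 134 \frac{26 - \left(-33 + \frac{25}{8}\right)}{8 \left(-33 + \frac{25}{8}\right)} = - 134 \frac{26 - - \frac{239}{8}}{8 \left(- \frac{239}{8}\right)} = - 134 \cdot \frac{1}{8} \left(- \frac{8}{239}\right) \left(26 + \frac{239}{8}\right) = - 134 \cdot \frac{1}{8} \left(- \frac{8}{239}\right) \frac{447}{8} = \left(-134\right) \left(- \frac{447}{1912}\right) = \frac{29949}{956}$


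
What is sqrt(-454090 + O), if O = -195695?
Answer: I*sqrt(649785) ≈ 806.09*I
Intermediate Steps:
sqrt(-454090 + O) = sqrt(-454090 - 195695) = sqrt(-649785) = I*sqrt(649785)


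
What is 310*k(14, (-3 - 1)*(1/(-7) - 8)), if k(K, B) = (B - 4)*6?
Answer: 372000/7 ≈ 53143.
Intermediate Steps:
k(K, B) = -24 + 6*B (k(K, B) = (-4 + B)*6 = -24 + 6*B)
310*k(14, (-3 - 1)*(1/(-7) - 8)) = 310*(-24 + 6*((-3 - 1)*(1/(-7) - 8))) = 310*(-24 + 6*(-4*(-⅐ - 8))) = 310*(-24 + 6*(-4*(-57/7))) = 310*(-24 + 6*(228/7)) = 310*(-24 + 1368/7) = 310*(1200/7) = 372000/7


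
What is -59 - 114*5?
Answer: -629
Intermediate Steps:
-59 - 114*5 = -59 - 570 = -629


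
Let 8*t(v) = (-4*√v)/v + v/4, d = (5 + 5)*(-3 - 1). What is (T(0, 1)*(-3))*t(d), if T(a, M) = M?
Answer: 15/4 - 3*I*√10/40 ≈ 3.75 - 0.23717*I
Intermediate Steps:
d = -40 (d = 10*(-4) = -40)
t(v) = -1/(2*√v) + v/32 (t(v) = ((-4*√v)/v + v/4)/8 = (-4/√v + v*(¼))/8 = (-4/√v + v/4)/8 = -1/(2*√v) + v/32)
(T(0, 1)*(-3))*t(d) = (1*(-3))*(-(-1)*I*√10/40 + (1/32)*(-40)) = -3*(-(-1)*I*√10/40 - 5/4) = -3*(I*√10/40 - 5/4) = -3*(-5/4 + I*√10/40) = 15/4 - 3*I*√10/40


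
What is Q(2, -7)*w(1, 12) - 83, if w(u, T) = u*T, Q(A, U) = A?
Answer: -59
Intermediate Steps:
w(u, T) = T*u
Q(2, -7)*w(1, 12) - 83 = 2*(12*1) - 83 = 2*12 - 83 = 24 - 83 = -59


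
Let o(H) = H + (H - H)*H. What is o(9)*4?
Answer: 36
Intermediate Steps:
o(H) = H (o(H) = H + 0*H = H + 0 = H)
o(9)*4 = 9*4 = 36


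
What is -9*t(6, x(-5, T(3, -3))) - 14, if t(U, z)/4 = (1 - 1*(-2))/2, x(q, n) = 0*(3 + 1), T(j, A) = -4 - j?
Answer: -68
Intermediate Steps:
x(q, n) = 0 (x(q, n) = 0*4 = 0)
t(U, z) = 6 (t(U, z) = 4*((1 - 1*(-2))/2) = 4*((1 + 2)*(½)) = 4*(3*(½)) = 4*(3/2) = 6)
-9*t(6, x(-5, T(3, -3))) - 14 = -9*6 - 14 = -54 - 14 = -68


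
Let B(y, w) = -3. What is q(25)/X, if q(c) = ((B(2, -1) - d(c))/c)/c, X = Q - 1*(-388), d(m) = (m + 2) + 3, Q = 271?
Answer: -33/411875 ≈ -8.0121e-5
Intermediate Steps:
d(m) = 5 + m (d(m) = (2 + m) + 3 = 5 + m)
X = 659 (X = 271 - 1*(-388) = 271 + 388 = 659)
q(c) = (-8 - c)/c² (q(c) = ((-3 - (5 + c))/c)/c = ((-3 + (-5 - c))/c)/c = ((-8 - c)/c)/c = (-8 - c)/c²)
q(25)/X = ((-8 - 1*25)/25²)/659 = ((-8 - 25)/625)*(1/659) = ((1/625)*(-33))*(1/659) = -33/625*1/659 = -33/411875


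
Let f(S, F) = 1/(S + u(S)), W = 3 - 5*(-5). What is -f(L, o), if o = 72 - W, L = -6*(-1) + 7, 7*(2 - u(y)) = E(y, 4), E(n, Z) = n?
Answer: -7/92 ≈ -0.076087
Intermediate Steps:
W = 28 (W = 3 + 25 = 28)
u(y) = 2 - y/7
L = 13 (L = 6 + 7 = 13)
o = 44 (o = 72 - 1*28 = 72 - 28 = 44)
f(S, F) = 1/(2 + 6*S/7) (f(S, F) = 1/(S + (2 - S/7)) = 1/(2 + 6*S/7))
-f(L, o) = -7/(2*(7 + 3*13)) = -7/(2*(7 + 39)) = -7/(2*46) = -1*7/92 = -7/92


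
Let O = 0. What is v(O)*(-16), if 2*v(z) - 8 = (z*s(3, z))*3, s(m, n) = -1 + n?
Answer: -64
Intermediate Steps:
v(z) = 4 + 3*z*(-1 + z)/2 (v(z) = 4 + ((z*(-1 + z))*3)/2 = 4 + (3*z*(-1 + z))/2 = 4 + 3*z*(-1 + z)/2)
v(O)*(-16) = (4 + (3/2)*0*(-1 + 0))*(-16) = (4 + (3/2)*0*(-1))*(-16) = (4 + 0)*(-16) = 4*(-16) = -64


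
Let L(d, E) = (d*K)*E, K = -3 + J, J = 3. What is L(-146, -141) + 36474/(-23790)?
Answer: -6079/3965 ≈ -1.5332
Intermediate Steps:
K = 0 (K = -3 + 3 = 0)
L(d, E) = 0 (L(d, E) = (d*0)*E = 0*E = 0)
L(-146, -141) + 36474/(-23790) = 0 + 36474/(-23790) = 0 + 36474*(-1/23790) = 0 - 6079/3965 = -6079/3965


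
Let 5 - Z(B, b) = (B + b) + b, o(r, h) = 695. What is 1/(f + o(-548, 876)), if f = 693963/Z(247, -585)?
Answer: 928/1338923 ≈ 0.00069309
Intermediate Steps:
Z(B, b) = 5 - B - 2*b (Z(B, b) = 5 - ((B + b) + b) = 5 - (B + 2*b) = 5 + (-B - 2*b) = 5 - B - 2*b)
f = 693963/928 (f = 693963/(5 - 1*247 - 2*(-585)) = 693963/(5 - 247 + 1170) = 693963/928 ≈ 747.80)
1/(f + o(-548, 876)) = 1/(693963/928 + 695) = 1/(1338923/928) = 928/1338923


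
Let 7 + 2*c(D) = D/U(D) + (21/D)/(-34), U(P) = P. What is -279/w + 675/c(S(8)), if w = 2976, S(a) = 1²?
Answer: -6531/32 ≈ -204.09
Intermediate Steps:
S(a) = 1
c(D) = -3 - 21/(68*D) (c(D) = -7/2 + (D/D + (21/D)/(-34))/2 = -7/2 + (1 + (21/D)*(-1/34))/2 = -7/2 + (1 - 21/(34*D))/2 = -7/2 + (½ - 21/(68*D)) = -3 - 21/(68*D))
-279/w + 675/c(S(8)) = -279/2976 + 675/(-3 - 21/68/1) = -279*1/2976 + 675/(-3 - 21/68*1) = -3/32 + 675/(-3 - 21/68) = -3/32 + 675/(-225/68) = -3/32 + 675*(-68/225) = -3/32 - 204 = -6531/32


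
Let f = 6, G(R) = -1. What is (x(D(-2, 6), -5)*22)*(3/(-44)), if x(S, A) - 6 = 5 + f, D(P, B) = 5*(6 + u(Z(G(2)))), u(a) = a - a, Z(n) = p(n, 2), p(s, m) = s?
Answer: -51/2 ≈ -25.500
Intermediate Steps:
Z(n) = n
u(a) = 0
D(P, B) = 30 (D(P, B) = 5*(6 + 0) = 5*6 = 30)
x(S, A) = 17 (x(S, A) = 6 + (5 + 6) = 6 + 11 = 17)
(x(D(-2, 6), -5)*22)*(3/(-44)) = (17*22)*(3/(-44)) = 374*(3*(-1/44)) = 374*(-3/44) = -51/2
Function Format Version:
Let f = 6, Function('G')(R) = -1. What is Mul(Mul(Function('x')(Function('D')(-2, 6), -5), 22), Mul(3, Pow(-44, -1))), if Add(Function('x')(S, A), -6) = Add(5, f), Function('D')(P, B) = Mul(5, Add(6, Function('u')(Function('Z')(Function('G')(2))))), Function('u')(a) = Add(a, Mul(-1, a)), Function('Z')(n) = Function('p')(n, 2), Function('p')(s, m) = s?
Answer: Rational(-51, 2) ≈ -25.500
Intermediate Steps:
Function('Z')(n) = n
Function('u')(a) = 0
Function('D')(P, B) = 30 (Function('D')(P, B) = Mul(5, Add(6, 0)) = Mul(5, 6) = 30)
Function('x')(S, A) = 17 (Function('x')(S, A) = Add(6, Add(5, 6)) = Add(6, 11) = 17)
Mul(Mul(Function('x')(Function('D')(-2, 6), -5), 22), Mul(3, Pow(-44, -1))) = Mul(Mul(17, 22), Mul(3, Pow(-44, -1))) = Mul(374, Mul(3, Rational(-1, 44))) = Mul(374, Rational(-3, 44)) = Rational(-51, 2)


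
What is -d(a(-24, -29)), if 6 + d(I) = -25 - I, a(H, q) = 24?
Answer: 55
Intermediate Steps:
d(I) = -31 - I (d(I) = -6 + (-25 - I) = -31 - I)
-d(a(-24, -29)) = -(-31 - 1*24) = -(-31 - 24) = -1*(-55) = 55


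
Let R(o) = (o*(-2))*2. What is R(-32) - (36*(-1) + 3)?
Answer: 161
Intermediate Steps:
R(o) = -4*o (R(o) = -2*o*2 = -4*o)
R(-32) - (36*(-1) + 3) = -4*(-32) - (36*(-1) + 3) = 128 - (-36 + 3) = 128 - 1*(-33) = 128 + 33 = 161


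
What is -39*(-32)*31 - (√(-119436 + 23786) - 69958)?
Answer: 108646 - 5*I*√3826 ≈ 1.0865e+5 - 309.27*I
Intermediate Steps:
-39*(-32)*31 - (√(-119436 + 23786) - 69958) = 1248*31 - (√(-95650) - 69958) = 38688 - (5*I*√3826 - 69958) = 38688 - (-69958 + 5*I*√3826) = 38688 + (69958 - 5*I*√3826) = 108646 - 5*I*√3826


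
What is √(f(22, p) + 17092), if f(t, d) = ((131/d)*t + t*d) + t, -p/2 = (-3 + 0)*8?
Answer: 7*√53574/12 ≈ 135.02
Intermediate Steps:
p = 48 (p = -2*(-3 + 0)*8 = -(-6)*8 = -2*(-24) = 48)
f(t, d) = t + d*t + 131*t/d (f(t, d) = (131*t/d + d*t) + t = (d*t + 131*t/d) + t = t + d*t + 131*t/d)
√(f(22, p) + 17092) = √(22*(131 + 48*(1 + 48))/48 + 17092) = √(22*(1/48)*(131 + 48*49) + 17092) = √(22*(1/48)*(131 + 2352) + 17092) = √(22*(1/48)*2483 + 17092) = √(27313/24 + 17092) = √(437521/24) = 7*√53574/12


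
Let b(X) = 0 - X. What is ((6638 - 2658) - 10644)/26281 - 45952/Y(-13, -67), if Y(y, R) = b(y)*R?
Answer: 1201860168/22890751 ≈ 52.504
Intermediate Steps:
b(X) = -X
Y(y, R) = -R*y (Y(y, R) = (-y)*R = -R*y)
((6638 - 2658) - 10644)/26281 - 45952/Y(-13, -67) = ((6638 - 2658) - 10644)/26281 - 45952/((-1*(-67)*(-13))) = (3980 - 10644)*(1/26281) - 45952/(-871) = -6664*1/26281 - 45952*(-1/871) = -6664/26281 + 45952/871 = 1201860168/22890751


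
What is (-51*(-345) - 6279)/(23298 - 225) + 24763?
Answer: 190456005/7691 ≈ 24764.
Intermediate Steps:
(-51*(-345) - 6279)/(23298 - 225) + 24763 = (17595 - 6279)/23073 + 24763 = 11316*(1/23073) + 24763 = 3772/7691 + 24763 = 190456005/7691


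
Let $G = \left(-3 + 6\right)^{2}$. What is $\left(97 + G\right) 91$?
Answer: $9646$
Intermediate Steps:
$G = 9$ ($G = 3^{2} = 9$)
$\left(97 + G\right) 91 = \left(97 + 9\right) 91 = 106 \cdot 91 = 9646$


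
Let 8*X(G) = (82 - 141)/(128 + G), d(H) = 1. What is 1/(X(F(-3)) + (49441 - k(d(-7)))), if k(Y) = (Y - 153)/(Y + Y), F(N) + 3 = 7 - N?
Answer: 1080/53478301 ≈ 2.0195e-5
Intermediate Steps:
F(N) = 4 - N (F(N) = -3 + (7 - N) = 4 - N)
X(G) = -59/(8*(128 + G)) (X(G) = ((82 - 141)/(128 + G))/8 = (-59/(128 + G))/8 = -59/(8*(128 + G)))
k(Y) = (-153 + Y)/(2*Y) (k(Y) = (-153 + Y)/((2*Y)) = (-153 + Y)*(1/(2*Y)) = (-153 + Y)/(2*Y))
1/(X(F(-3)) + (49441 - k(d(-7)))) = 1/(-59/(1024 + 8*(4 - 1*(-3))) + (49441 - (-153 + 1)/(2*1))) = 1/(-59/(1024 + 8*(4 + 3)) + (49441 - (-152)/2)) = 1/(-59/(1024 + 8*7) + (49441 - 1*(-76))) = 1/(-59/(1024 + 56) + (49441 + 76)) = 1/(-59/1080 + 49517) = 1/(53478301/1080) = 1080/53478301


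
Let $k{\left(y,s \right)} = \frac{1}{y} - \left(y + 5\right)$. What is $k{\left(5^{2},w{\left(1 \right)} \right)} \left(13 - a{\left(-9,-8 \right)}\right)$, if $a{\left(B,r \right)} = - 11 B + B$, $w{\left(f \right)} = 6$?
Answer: $\frac{57673}{25} \approx 2306.9$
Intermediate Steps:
$a{\left(B,r \right)} = - 10 B$
$k{\left(y,s \right)} = -5 + \frac{1}{y} - y$ ($k{\left(y,s \right)} = \frac{1}{y} - \left(5 + y\right) = -5 + \frac{1}{y} - y$)
$k{\left(5^{2},w{\left(1 \right)} \right)} \left(13 - a{\left(-9,-8 \right)}\right) = \left(-5 + \frac{1}{5^{2}} - 5^{2}\right) \left(13 - \left(-10\right) \left(-9\right)\right) = \left(-5 + \frac{1}{25} - 25\right) \left(13 - 90\right) = \left(- \frac{749}{25}\right) \left(-77\right) = \frac{57673}{25}$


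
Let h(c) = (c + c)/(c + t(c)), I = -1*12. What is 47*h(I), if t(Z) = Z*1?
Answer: 47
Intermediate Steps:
t(Z) = Z
I = -12
h(c) = 1 (h(c) = (c + c)/(c + c) = (2*c)/((2*c)) = (2*c)*(1/(2*c)) = 1)
47*h(I) = 47*1 = 47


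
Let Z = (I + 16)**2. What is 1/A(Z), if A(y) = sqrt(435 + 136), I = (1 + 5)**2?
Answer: sqrt(571)/571 ≈ 0.041849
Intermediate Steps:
I = 36 (I = 6**2 = 36)
Z = 2704 (Z = (36 + 16)**2 = 52**2 = 2704)
A(y) = sqrt(571)
1/A(Z) = 1/(sqrt(571)) = sqrt(571)/571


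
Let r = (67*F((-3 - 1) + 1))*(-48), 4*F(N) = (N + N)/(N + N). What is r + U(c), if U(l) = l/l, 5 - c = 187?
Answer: -803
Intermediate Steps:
F(N) = ¼ (F(N) = ((N + N)/(N + N))/4 = ((2*N)/((2*N)))/4 = ((2*N)*(1/(2*N)))/4 = (¼)*1 = ¼)
c = -182 (c = 5 - 1*187 = 5 - 187 = -182)
U(l) = 1
r = -804 (r = (67*(¼))*(-48) = (67/4)*(-48) = -804)
r + U(c) = -804 + 1 = -803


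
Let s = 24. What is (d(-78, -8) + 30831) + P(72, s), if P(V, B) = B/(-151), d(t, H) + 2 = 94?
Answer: 4669349/151 ≈ 30923.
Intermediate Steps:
d(t, H) = 92 (d(t, H) = -2 + 94 = 92)
P(V, B) = -B/151 (P(V, B) = B*(-1/151) = -B/151)
(d(-78, -8) + 30831) + P(72, s) = (92 + 30831) - 1/151*24 = 30923 - 24/151 = 4669349/151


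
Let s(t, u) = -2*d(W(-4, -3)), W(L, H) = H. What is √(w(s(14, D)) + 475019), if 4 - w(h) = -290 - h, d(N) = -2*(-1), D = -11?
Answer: √475309 ≈ 689.43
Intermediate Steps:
d(N) = 2
s(t, u) = -4 (s(t, u) = -2*2 = -4)
w(h) = 294 + h (w(h) = 4 - (-290 - h) = 4 + (290 + h) = 294 + h)
√(w(s(14, D)) + 475019) = √((294 - 4) + 475019) = √(290 + 475019) = √475309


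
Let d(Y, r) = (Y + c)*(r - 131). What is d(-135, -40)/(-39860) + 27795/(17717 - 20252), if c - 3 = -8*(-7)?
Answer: -19014226/1684085 ≈ -11.291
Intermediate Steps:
c = 59 (c = 3 - 8*(-7) = 3 + 56 = 59)
d(Y, r) = (-131 + r)*(59 + Y) (d(Y, r) = (Y + 59)*(r - 131) = (59 + Y)*(-131 + r) = (-131 + r)*(59 + Y))
d(-135, -40)/(-39860) + 27795/(17717 - 20252) = (-7729 - 131*(-135) + 59*(-40) - 135*(-40))/(-39860) + 27795/(17717 - 20252) = (-7729 + 17685 - 2360 + 5400)*(-1/39860) + 27795/(-2535) = 12996*(-1/39860) + 27795*(-1/2535) = -3249/9965 - 1853/169 = -19014226/1684085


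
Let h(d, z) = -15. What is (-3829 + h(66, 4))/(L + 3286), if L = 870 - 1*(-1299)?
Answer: -3844/5455 ≈ -0.70467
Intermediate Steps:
L = 2169 (L = 870 + 1299 = 2169)
(-3829 + h(66, 4))/(L + 3286) = (-3829 - 15)/(2169 + 3286) = -3844/5455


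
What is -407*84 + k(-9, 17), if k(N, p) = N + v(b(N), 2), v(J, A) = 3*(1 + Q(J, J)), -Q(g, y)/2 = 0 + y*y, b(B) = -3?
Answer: -34248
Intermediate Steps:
Q(g, y) = -2*y² (Q(g, y) = -2*(0 + y*y) = -2*(0 + y²) = -2*y²)
v(J, A) = 3 - 6*J² (v(J, A) = 3*(1 - 2*J²) = 3 - 6*J²)
k(N, p) = -51 + N (k(N, p) = N + (3 - 6*(-3)²) = N + (3 - 6*9) = N + (3 - 54) = N - 51 = -51 + N)
-407*84 + k(-9, 17) = -407*84 + (-51 - 9) = -34188 - 60 = -34248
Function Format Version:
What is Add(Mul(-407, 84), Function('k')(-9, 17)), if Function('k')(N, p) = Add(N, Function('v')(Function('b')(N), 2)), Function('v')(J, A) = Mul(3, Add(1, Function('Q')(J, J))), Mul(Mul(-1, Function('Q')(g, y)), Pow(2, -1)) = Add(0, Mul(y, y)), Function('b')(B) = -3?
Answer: -34248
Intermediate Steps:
Function('Q')(g, y) = Mul(-2, Pow(y, 2)) (Function('Q')(g, y) = Mul(-2, Add(0, Mul(y, y))) = Mul(-2, Add(0, Pow(y, 2))) = Mul(-2, Pow(y, 2)))
Function('v')(J, A) = Add(3, Mul(-6, Pow(J, 2))) (Function('v')(J, A) = Mul(3, Add(1, Mul(-2, Pow(J, 2)))) = Add(3, Mul(-6, Pow(J, 2))))
Function('k')(N, p) = Add(-51, N) (Function('k')(N, p) = Add(N, Add(3, Mul(-6, Pow(-3, 2)))) = Add(N, Add(3, Mul(-6, 9))) = Add(N, Add(3, -54)) = Add(N, -51) = Add(-51, N))
Add(Mul(-407, 84), Function('k')(-9, 17)) = Add(Mul(-407, 84), Add(-51, -9)) = Add(-34188, -60) = -34248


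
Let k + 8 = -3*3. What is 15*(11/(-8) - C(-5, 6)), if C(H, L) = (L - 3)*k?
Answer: 5955/8 ≈ 744.38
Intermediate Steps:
k = -17 (k = -8 - 3*3 = -8 - 9 = -17)
C(H, L) = 51 - 17*L (C(H, L) = (L - 3)*(-17) = (-3 + L)*(-17) = 51 - 17*L)
15*(11/(-8) - C(-5, 6)) = 15*(11/(-8) - (51 - 17*6)) = 15*(11*(-⅛) - (51 - 102)) = 15*(-11/8 - 1*(-51)) = 15*(-11/8 + 51) = 15*(397/8) = 5955/8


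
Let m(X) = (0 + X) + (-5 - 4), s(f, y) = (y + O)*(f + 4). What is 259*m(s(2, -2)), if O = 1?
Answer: -3885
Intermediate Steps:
s(f, y) = (1 + y)*(4 + f) (s(f, y) = (y + 1)*(f + 4) = (1 + y)*(4 + f))
m(X) = -9 + X (m(X) = X - 9 = -9 + X)
259*m(s(2, -2)) = 259*(-9 + (4 + 2 + 4*(-2) + 2*(-2))) = 259*(-9 + (4 + 2 - 8 - 4)) = 259*(-9 - 6) = 259*(-15) = -3885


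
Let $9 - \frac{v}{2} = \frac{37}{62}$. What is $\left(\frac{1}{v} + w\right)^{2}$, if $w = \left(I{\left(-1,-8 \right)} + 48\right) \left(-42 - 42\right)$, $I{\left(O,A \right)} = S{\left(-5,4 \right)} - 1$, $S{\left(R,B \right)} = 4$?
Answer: $\frac{4981524916489}{271441} \approx 1.8352 \cdot 10^{7}$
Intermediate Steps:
$I{\left(O,A \right)} = 3$ ($I{\left(O,A \right)} = 4 - 1 = 3$)
$w = -4284$ ($w = \left(3 + 48\right) \left(-42 - 42\right) = 51 \left(-84\right) = -4284$)
$v = \frac{521}{31}$ ($v = 18 - 2 \cdot \frac{37}{62} = 18 - 2 \cdot 37 \cdot \frac{1}{62} = 18 - \frac{37}{31} = \frac{521}{31} \approx 16.806$)
$\left(\frac{1}{v} + w\right)^{2} = \left(\frac{1}{\frac{521}{31}} - 4284\right)^{2} = \left(\frac{31}{521} - 4284\right)^{2} = \left(- \frac{2231933}{521}\right)^{2} = \frac{4981524916489}{271441}$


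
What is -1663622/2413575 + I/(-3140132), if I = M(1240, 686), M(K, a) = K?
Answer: -1306746377776/1894736022975 ≈ -0.68967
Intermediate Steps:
I = 1240
-1663622/2413575 + I/(-3140132) = -1663622/2413575 + 1240/(-3140132) = -1663622*1/2413575 + 1240*(-1/3140132) = -1663622/2413575 - 310/785033 = -1306746377776/1894736022975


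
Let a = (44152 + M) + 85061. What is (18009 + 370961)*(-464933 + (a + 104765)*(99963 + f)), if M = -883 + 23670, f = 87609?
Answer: 18733362958893590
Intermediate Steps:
M = 22787
a = 152000 (a = (44152 + 22787) + 85061 = 66939 + 85061 = 152000)
(18009 + 370961)*(-464933 + (a + 104765)*(99963 + f)) = (18009 + 370961)*(-464933 + (152000 + 104765)*(99963 + 87609)) = 388970*(-464933 + 256765*187572) = 388970*(-464933 + 48161924580) = 388970*48161459647 = 18733362958893590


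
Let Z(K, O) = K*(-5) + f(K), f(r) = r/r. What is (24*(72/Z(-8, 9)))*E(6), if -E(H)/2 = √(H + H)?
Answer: -6912*√3/41 ≈ -292.00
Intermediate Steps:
f(r) = 1
E(H) = -2*√2*√H (E(H) = -2*√(H + H) = -2*√2*√H)
Z(K, O) = 1 - 5*K (Z(K, O) = K*(-5) + 1 = -5*K + 1 = 1 - 5*K)
(24*(72/Z(-8, 9)))*E(6) = (24*(72/(1 - 5*(-8))))*(-2*√2*√6) = (24*(72/(1 + 40)))*(-4*√3) = (24*(72/41))*(-4*√3) = 1728*(-4*√3)/41 = -6912*√3/41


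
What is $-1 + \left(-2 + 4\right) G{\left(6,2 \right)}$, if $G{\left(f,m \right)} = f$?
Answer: $11$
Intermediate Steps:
$-1 + \left(-2 + 4\right) G{\left(6,2 \right)} = -1 + \left(-2 + 4\right) 6 = -1 + 2 \cdot 6 = -1 + 12 = 11$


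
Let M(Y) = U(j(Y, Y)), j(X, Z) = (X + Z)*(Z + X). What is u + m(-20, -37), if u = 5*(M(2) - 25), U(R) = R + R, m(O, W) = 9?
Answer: 44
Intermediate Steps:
j(X, Z) = (X + Z)**2 (j(X, Z) = (X + Z)*(X + Z) = (X + Z)**2)
U(R) = 2*R
M(Y) = 8*Y**2 (M(Y) = 2*(Y + Y)**2 = 2*(2*Y)**2 = 2*(4*Y**2) = 8*Y**2)
u = 35 (u = 5*(8*2**2 - 25) = 5*(8*4 - 25) = 5*(32 - 25) = 5*7 = 35)
u + m(-20, -37) = 35 + 9 = 44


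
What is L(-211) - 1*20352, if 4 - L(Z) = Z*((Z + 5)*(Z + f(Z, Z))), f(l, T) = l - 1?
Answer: 18365770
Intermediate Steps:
f(l, T) = -1 + l
L(Z) = 4 - Z*(-1 + 2*Z)*(5 + Z) (L(Z) = 4 - Z*(Z + 5)*(Z + (-1 + Z)) = 4 - Z*(5 + Z)*(-1 + 2*Z) = 4 - Z*(-1 + 2*Z)*(5 + Z))
L(-211) - 1*20352 = (4 - 9*(-211)² - 2*(-211)³ + 5*(-211)) - 1*20352 = (4 - 9*44521 - 2*(-9393931) - 1055) - 20352 = (4 - 400689 + 18787862 - 1055) - 20352 = 18386122 - 20352 = 18365770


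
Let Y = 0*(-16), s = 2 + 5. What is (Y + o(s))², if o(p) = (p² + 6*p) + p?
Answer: 9604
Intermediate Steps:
s = 7
o(p) = p² + 7*p
Y = 0
(Y + o(s))² = (0 + 7*(7 + 7))² = (0 + 7*14)² = (0 + 98)² = 98² = 9604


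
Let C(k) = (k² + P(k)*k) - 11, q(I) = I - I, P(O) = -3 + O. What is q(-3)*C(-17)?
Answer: 0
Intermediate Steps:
q(I) = 0
C(k) = -11 + k² + k*(-3 + k) (C(k) = (k² + (-3 + k)*k) - 11 = (k² + k*(-3 + k)) - 11 = -11 + k² + k*(-3 + k))
q(-3)*C(-17) = 0*(-11 + (-17)² - 17*(-3 - 17)) = 0*(-11 + 289 - 17*(-20)) = 0*(-11 + 289 + 340) = 0*618 = 0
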